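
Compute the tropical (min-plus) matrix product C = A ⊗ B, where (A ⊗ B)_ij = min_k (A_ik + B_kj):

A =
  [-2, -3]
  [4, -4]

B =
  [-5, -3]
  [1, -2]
A ⊗ B =
  [-7, -5]
  [-3, -6]

Apply the min-plus product entry-by-entry:
  C[0][0] = min over k of (A[0][0] + B[0][0] = -2 + -5 = -7, A[0][1] + B[1][0] = -3 + 1 = -2) = -7 (attained at k = 0)
  C[0][1] = min over k of (A[0][0] + B[0][1] = -2 + -3 = -5, A[0][1] + B[1][1] = -3 + -2 = -5) = -5 (attained at k = 0)
  C[1][0] = min over k of (A[1][0] + B[0][0] = 4 + -5 = -1, A[1][1] + B[1][0] = -4 + 1 = -3) = -3 (attained at k = 1)
  C[1][1] = min over k of (A[1][0] + B[0][1] = 4 + -3 = 1, A[1][1] + B[1][1] = -4 + -2 = -6) = -6 (attained at k = 1)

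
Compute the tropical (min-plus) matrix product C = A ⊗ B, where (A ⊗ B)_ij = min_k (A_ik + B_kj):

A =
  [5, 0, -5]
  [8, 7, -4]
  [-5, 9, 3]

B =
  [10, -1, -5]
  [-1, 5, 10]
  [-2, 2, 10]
A ⊗ B =
  [-7, -3, 0]
  [-6, -2, 3]
  [1, -6, -10]

Apply the min-plus product entry-by-entry:
  C[0][0] = min over k of (A[0][0] + B[0][0] = 5 + 10 = 15, A[0][1] + B[1][0] = 0 + -1 = -1, A[0][2] + B[2][0] = -5 + -2 = -7) = -7 (attained at k = 2)
  C[0][1] = min over k of (A[0][0] + B[0][1] = 5 + -1 = 4, A[0][1] + B[1][1] = 0 + 5 = 5, A[0][2] + B[2][1] = -5 + 2 = -3) = -3 (attained at k = 2)
  C[0][2] = min over k of (A[0][0] + B[0][2] = 5 + -5 = 0, A[0][1] + B[1][2] = 0 + 10 = 10, A[0][2] + B[2][2] = -5 + 10 = 5) = 0 (attained at k = 0)
  C[1][0] = min over k of (A[1][0] + B[0][0] = 8 + 10 = 18, A[1][1] + B[1][0] = 7 + -1 = 6, A[1][2] + B[2][0] = -4 + -2 = -6) = -6 (attained at k = 2)
  C[1][1] = min over k of (A[1][0] + B[0][1] = 8 + -1 = 7, A[1][1] + B[1][1] = 7 + 5 = 12, A[1][2] + B[2][1] = -4 + 2 = -2) = -2 (attained at k = 2)
  C[1][2] = min over k of (A[1][0] + B[0][2] = 8 + -5 = 3, A[1][1] + B[1][2] = 7 + 10 = 17, A[1][2] + B[2][2] = -4 + 10 = 6) = 3 (attained at k = 0)
  C[2][0] = min over k of (A[2][0] + B[0][0] = -5 + 10 = 5, A[2][1] + B[1][0] = 9 + -1 = 8, A[2][2] + B[2][0] = 3 + -2 = 1) = 1 (attained at k = 2)
  C[2][1] = min over k of (A[2][0] + B[0][1] = -5 + -1 = -6, A[2][1] + B[1][1] = 9 + 5 = 14, A[2][2] + B[2][1] = 3 + 2 = 5) = -6 (attained at k = 0)
  C[2][2] = min over k of (A[2][0] + B[0][2] = -5 + -5 = -10, A[2][1] + B[1][2] = 9 + 10 = 19, A[2][2] + B[2][2] = 3 + 10 = 13) = -10 (attained at k = 0)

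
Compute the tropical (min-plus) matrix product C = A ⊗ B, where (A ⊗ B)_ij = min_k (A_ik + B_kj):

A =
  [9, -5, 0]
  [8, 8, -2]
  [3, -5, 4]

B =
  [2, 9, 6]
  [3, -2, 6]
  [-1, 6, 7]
A ⊗ B =
  [-2, -7, 1]
  [-3, 4, 5]
  [-2, -7, 1]

Apply the min-plus product entry-by-entry:
  C[0][0] = min over k of (A[0][0] + B[0][0] = 9 + 2 = 11, A[0][1] + B[1][0] = -5 + 3 = -2, A[0][2] + B[2][0] = 0 + -1 = -1) = -2 (attained at k = 1)
  C[0][1] = min over k of (A[0][0] + B[0][1] = 9 + 9 = 18, A[0][1] + B[1][1] = -5 + -2 = -7, A[0][2] + B[2][1] = 0 + 6 = 6) = -7 (attained at k = 1)
  C[0][2] = min over k of (A[0][0] + B[0][2] = 9 + 6 = 15, A[0][1] + B[1][2] = -5 + 6 = 1, A[0][2] + B[2][2] = 0 + 7 = 7) = 1 (attained at k = 1)
  C[1][0] = min over k of (A[1][0] + B[0][0] = 8 + 2 = 10, A[1][1] + B[1][0] = 8 + 3 = 11, A[1][2] + B[2][0] = -2 + -1 = -3) = -3 (attained at k = 2)
  C[1][1] = min over k of (A[1][0] + B[0][1] = 8 + 9 = 17, A[1][1] + B[1][1] = 8 + -2 = 6, A[1][2] + B[2][1] = -2 + 6 = 4) = 4 (attained at k = 2)
  C[1][2] = min over k of (A[1][0] + B[0][2] = 8 + 6 = 14, A[1][1] + B[1][2] = 8 + 6 = 14, A[1][2] + B[2][2] = -2 + 7 = 5) = 5 (attained at k = 2)
  C[2][0] = min over k of (A[2][0] + B[0][0] = 3 + 2 = 5, A[2][1] + B[1][0] = -5 + 3 = -2, A[2][2] + B[2][0] = 4 + -1 = 3) = -2 (attained at k = 1)
  C[2][1] = min over k of (A[2][0] + B[0][1] = 3 + 9 = 12, A[2][1] + B[1][1] = -5 + -2 = -7, A[2][2] + B[2][1] = 4 + 6 = 10) = -7 (attained at k = 1)
  C[2][2] = min over k of (A[2][0] + B[0][2] = 3 + 6 = 9, A[2][1] + B[1][2] = -5 + 6 = 1, A[2][2] + B[2][2] = 4 + 7 = 11) = 1 (attained at k = 1)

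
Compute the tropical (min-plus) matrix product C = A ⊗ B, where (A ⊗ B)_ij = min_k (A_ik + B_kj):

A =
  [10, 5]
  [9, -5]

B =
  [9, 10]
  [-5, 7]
A ⊗ B =
  [0, 12]
  [-10, 2]

Apply the min-plus product entry-by-entry:
  C[0][0] = min over k of (A[0][0] + B[0][0] = 10 + 9 = 19, A[0][1] + B[1][0] = 5 + -5 = 0) = 0 (attained at k = 1)
  C[0][1] = min over k of (A[0][0] + B[0][1] = 10 + 10 = 20, A[0][1] + B[1][1] = 5 + 7 = 12) = 12 (attained at k = 1)
  C[1][0] = min over k of (A[1][0] + B[0][0] = 9 + 9 = 18, A[1][1] + B[1][0] = -5 + -5 = -10) = -10 (attained at k = 1)
  C[1][1] = min over k of (A[1][0] + B[0][1] = 9 + 10 = 19, A[1][1] + B[1][1] = -5 + 7 = 2) = 2 (attained at k = 1)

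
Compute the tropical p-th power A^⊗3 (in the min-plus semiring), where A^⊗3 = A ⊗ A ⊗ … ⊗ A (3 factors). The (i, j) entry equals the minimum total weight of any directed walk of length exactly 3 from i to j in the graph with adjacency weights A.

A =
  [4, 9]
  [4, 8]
A^⊗3 =
  [12, 17]
  [12, 17]

Each entry (A^⊗3)_ij equals the minimum over all length-3 walks i = v_0 → v_1 → … → v_3 = j of Σ_t A[v_t][v_{t+1}]. For example, for (i, j) = (0, 1) we minimise over 4 possible intermediate vertex sequences; the minimum is 17, attained along the walk 0 → 0 → 0 → 1.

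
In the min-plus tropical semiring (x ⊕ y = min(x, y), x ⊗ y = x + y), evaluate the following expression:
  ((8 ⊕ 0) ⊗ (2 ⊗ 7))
((8 ⊕ 0) ⊗ (2 ⊗ 7)) = 9

Expand innermost to outermost. Recall ⊕ takes the minimum of its arguments and ⊗ takes their sum. Working out the expression ((8 ⊕ 0) ⊗ (2 ⊗ 7)) gives 9.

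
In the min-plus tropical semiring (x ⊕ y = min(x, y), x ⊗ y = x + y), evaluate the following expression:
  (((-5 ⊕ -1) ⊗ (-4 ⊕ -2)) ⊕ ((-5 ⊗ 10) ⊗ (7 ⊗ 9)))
(((-5 ⊕ -1) ⊗ (-4 ⊕ -2)) ⊕ ((-5 ⊗ 10) ⊗ (7 ⊗ 9))) = -9

Expand innermost to outermost. Recall ⊕ takes the minimum of its arguments and ⊗ takes their sum. Working out the expression (((-5 ⊕ -1) ⊗ (-4 ⊕ -2)) ⊕ ((-5 ⊗ 10) ⊗ (7 ⊗ 9))) gives -9.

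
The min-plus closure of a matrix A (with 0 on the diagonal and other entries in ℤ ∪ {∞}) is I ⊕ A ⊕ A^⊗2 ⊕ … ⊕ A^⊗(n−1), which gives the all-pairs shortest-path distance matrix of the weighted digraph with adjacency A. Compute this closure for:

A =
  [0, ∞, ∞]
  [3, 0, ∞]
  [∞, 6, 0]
Closure =
  [0, ∞, ∞]
  [3, 0, ∞]
  [9, 6, 0]

This is the Floyd-Warshall all-pairs shortest-path computation. For each intermediate vertex k = 0, 1, …, 2, update dist[i][j] ← min(dist[i][j], dist[i][k] + dist[k][j]). The final matrix gives, for each (i, j), the minimum total weight of any directed path from i to j (possibly empty when i = j).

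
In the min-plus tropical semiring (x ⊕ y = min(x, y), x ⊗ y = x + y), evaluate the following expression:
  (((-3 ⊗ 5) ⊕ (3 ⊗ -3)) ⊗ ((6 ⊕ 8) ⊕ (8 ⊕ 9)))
(((-3 ⊗ 5) ⊕ (3 ⊗ -3)) ⊗ ((6 ⊕ 8) ⊕ (8 ⊕ 9))) = 6

Expand innermost to outermost. Recall ⊕ takes the minimum of its arguments and ⊗ takes their sum. Working out the expression (((-3 ⊗ 5) ⊕ (3 ⊗ -3)) ⊗ ((6 ⊕ 8) ⊕ (8 ⊕ 9))) gives 6.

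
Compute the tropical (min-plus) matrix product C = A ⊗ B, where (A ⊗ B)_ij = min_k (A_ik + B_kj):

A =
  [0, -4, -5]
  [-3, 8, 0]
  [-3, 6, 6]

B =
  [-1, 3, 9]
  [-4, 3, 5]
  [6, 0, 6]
A ⊗ B =
  [-8, -5, 1]
  [-4, 0, 6]
  [-4, 0, 6]

Apply the min-plus product entry-by-entry:
  C[0][0] = min over k of (A[0][0] + B[0][0] = 0 + -1 = -1, A[0][1] + B[1][0] = -4 + -4 = -8, A[0][2] + B[2][0] = -5 + 6 = 1) = -8 (attained at k = 1)
  C[0][1] = min over k of (A[0][0] + B[0][1] = 0 + 3 = 3, A[0][1] + B[1][1] = -4 + 3 = -1, A[0][2] + B[2][1] = -5 + 0 = -5) = -5 (attained at k = 2)
  C[0][2] = min over k of (A[0][0] + B[0][2] = 0 + 9 = 9, A[0][1] + B[1][2] = -4 + 5 = 1, A[0][2] + B[2][2] = -5 + 6 = 1) = 1 (attained at k = 1)
  C[1][0] = min over k of (A[1][0] + B[0][0] = -3 + -1 = -4, A[1][1] + B[1][0] = 8 + -4 = 4, A[1][2] + B[2][0] = 0 + 6 = 6) = -4 (attained at k = 0)
  C[1][1] = min over k of (A[1][0] + B[0][1] = -3 + 3 = 0, A[1][1] + B[1][1] = 8 + 3 = 11, A[1][2] + B[2][1] = 0 + 0 = 0) = 0 (attained at k = 0)
  C[1][2] = min over k of (A[1][0] + B[0][2] = -3 + 9 = 6, A[1][1] + B[1][2] = 8 + 5 = 13, A[1][2] + B[2][2] = 0 + 6 = 6) = 6 (attained at k = 0)
  C[2][0] = min over k of (A[2][0] + B[0][0] = -3 + -1 = -4, A[2][1] + B[1][0] = 6 + -4 = 2, A[2][2] + B[2][0] = 6 + 6 = 12) = -4 (attained at k = 0)
  C[2][1] = min over k of (A[2][0] + B[0][1] = -3 + 3 = 0, A[2][1] + B[1][1] = 6 + 3 = 9, A[2][2] + B[2][1] = 6 + 0 = 6) = 0 (attained at k = 0)
  C[2][2] = min over k of (A[2][0] + B[0][2] = -3 + 9 = 6, A[2][1] + B[1][2] = 6 + 5 = 11, A[2][2] + B[2][2] = 6 + 6 = 12) = 6 (attained at k = 0)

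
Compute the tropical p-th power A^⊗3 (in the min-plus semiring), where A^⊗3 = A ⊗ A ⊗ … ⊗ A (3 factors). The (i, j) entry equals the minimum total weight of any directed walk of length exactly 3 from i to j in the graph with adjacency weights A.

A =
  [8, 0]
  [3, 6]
A^⊗3 =
  [9, 3]
  [6, 9]

Each entry (A^⊗3)_ij equals the minimum over all length-3 walks i = v_0 → v_1 → … → v_3 = j of Σ_t A[v_t][v_{t+1}]. For example, for (i, j) = (0, 1) we minimise over 4 possible intermediate vertex sequences; the minimum is 3, attained along the walk 0 → 1 → 0 → 1.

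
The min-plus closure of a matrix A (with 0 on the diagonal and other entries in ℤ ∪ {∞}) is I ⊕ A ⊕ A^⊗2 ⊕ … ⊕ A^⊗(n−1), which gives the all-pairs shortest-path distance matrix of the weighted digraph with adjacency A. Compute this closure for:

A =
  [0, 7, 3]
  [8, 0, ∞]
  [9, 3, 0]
Closure =
  [0, 6, 3]
  [8, 0, 11]
  [9, 3, 0]

This is the Floyd-Warshall all-pairs shortest-path computation. For each intermediate vertex k = 0, 1, …, 2, update dist[i][j] ← min(dist[i][j], dist[i][k] + dist[k][j]). The final matrix gives, for each (i, j), the minimum total weight of any directed path from i to j (possibly empty when i = j).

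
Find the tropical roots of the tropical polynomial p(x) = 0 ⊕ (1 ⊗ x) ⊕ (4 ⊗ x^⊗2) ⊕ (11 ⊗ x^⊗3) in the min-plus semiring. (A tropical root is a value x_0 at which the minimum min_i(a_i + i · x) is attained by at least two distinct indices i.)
Roots: {-7, -3, -1}

Each tropical root is a break point of the lower envelope of the lines y = a_i + i · x (there are 4 lines, with slopes 0, 1, ..., 3). Only the lines that attain the minimum somewhere contribute to roots; other lines are dominated. Here the surviving (envelope) indices are i = 3, i = 2, i = 1, i = 0.
Intersections between consecutive envelope lines give the roots: for adjacent envelope indices i < j the intersection is x = (a_i − a_j) / (j − i). Reading off the sorted break points: {-7, -3, -1}.
Verification: at each break x_0, at least two indices attain the minimum of min_i(a_i + i · x_0).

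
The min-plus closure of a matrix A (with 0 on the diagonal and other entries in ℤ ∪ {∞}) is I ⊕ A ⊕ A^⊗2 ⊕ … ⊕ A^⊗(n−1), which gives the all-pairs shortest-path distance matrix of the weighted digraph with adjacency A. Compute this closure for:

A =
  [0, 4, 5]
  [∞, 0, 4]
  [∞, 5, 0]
Closure =
  [0, 4, 5]
  [∞, 0, 4]
  [∞, 5, 0]

This is the Floyd-Warshall all-pairs shortest-path computation. For each intermediate vertex k = 0, 1, …, 2, update dist[i][j] ← min(dist[i][j], dist[i][k] + dist[k][j]). The final matrix gives, for each (i, j), the minimum total weight of any directed path from i to j (possibly empty when i = j).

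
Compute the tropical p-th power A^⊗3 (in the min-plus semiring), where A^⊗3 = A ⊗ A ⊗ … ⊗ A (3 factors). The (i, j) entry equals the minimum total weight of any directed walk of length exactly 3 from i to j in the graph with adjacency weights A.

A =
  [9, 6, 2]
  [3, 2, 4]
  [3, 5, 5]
A^⊗3 =
  [10, 9, 7]
  [7, 6, 7]
  [8, 9, 10]

Each entry (A^⊗3)_ij equals the minimum over all length-3 walks i = v_0 → v_1 → … → v_3 = j of Σ_t A[v_t][v_{t+1}]. For example, for (i, j) = (0, 2) we minimise over 9 possible intermediate vertex sequences; the minimum is 7, attained along the walk 0 → 2 → 0 → 2.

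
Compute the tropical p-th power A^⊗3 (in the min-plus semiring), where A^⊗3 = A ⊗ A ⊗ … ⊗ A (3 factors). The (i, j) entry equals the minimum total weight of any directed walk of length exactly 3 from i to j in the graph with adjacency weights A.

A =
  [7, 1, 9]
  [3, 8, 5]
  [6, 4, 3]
A^⊗3 =
  [11, 5, 9]
  [7, 11, 9]
  [10, 8, 9]

Each entry (A^⊗3)_ij equals the minimum over all length-3 walks i = v_0 → v_1 → … → v_3 = j of Σ_t A[v_t][v_{t+1}]. For example, for (i, j) = (0, 2) we minimise over 9 possible intermediate vertex sequences; the minimum is 9, attained along the walk 0 → 1 → 2 → 2.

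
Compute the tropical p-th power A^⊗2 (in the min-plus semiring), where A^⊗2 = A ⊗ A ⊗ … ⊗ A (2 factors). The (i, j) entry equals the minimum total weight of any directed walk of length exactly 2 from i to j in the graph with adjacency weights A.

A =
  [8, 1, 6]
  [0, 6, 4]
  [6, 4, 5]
A^⊗2 =
  [1, 7, 5]
  [6, 1, 6]
  [4, 7, 8]

Each entry (A^⊗2)_ij equals the minimum over all length-2 walks i = v_0 → v_1 → … → v_2 = j of Σ_t A[v_t][v_{t+1}]. For example, for (i, j) = (0, 2) we minimise over 3 possible intermediate vertex sequences; the minimum is 5, attained along the walk 0 → 1 → 2.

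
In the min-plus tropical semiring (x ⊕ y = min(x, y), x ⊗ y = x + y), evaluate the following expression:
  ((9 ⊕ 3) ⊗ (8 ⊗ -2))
((9 ⊕ 3) ⊗ (8 ⊗ -2)) = 9

Expand innermost to outermost. Recall ⊕ takes the minimum of its arguments and ⊗ takes their sum. Working out the expression ((9 ⊕ 3) ⊗ (8 ⊗ -2)) gives 9.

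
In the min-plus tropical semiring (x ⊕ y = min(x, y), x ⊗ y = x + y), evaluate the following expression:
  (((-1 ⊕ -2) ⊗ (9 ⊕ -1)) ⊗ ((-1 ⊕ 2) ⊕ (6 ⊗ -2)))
(((-1 ⊕ -2) ⊗ (9 ⊕ -1)) ⊗ ((-1 ⊕ 2) ⊕ (6 ⊗ -2))) = -4

Expand innermost to outermost. Recall ⊕ takes the minimum of its arguments and ⊗ takes their sum. Working out the expression (((-1 ⊕ -2) ⊗ (9 ⊕ -1)) ⊗ ((-1 ⊕ 2) ⊕ (6 ⊗ -2))) gives -4.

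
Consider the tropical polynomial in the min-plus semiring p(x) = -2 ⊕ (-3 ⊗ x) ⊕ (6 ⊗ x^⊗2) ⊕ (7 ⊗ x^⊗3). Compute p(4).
p(4) = -2

A tropical monomial a ⊗ x^⊗i evaluates to a + i · x. Evaluating each term at x = 4:
  Term 0 contributes -2 + 0 · 4 = -2
  Term 1 contributes -3 + 1 · 4 = 1
  Term 2 contributes 6 + 2 · 4 = 14
  Term 3 contributes 7 + 3 · 4 = 19
p(4) = ⊕ of these = min[-2, 1, 14, 19] = -2.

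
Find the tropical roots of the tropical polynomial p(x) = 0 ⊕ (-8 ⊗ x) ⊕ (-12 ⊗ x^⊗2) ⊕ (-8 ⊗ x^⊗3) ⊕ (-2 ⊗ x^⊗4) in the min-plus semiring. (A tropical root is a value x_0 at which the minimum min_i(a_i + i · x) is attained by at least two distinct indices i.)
Roots: {-6, -4, 4, 8}

Each tropical root is a break point of the lower envelope of the lines y = a_i + i · x (there are 5 lines, with slopes 0, 1, ..., 4). Only the lines that attain the minimum somewhere contribute to roots; other lines are dominated. Here the surviving (envelope) indices are i = 4, i = 3, i = 2, i = 1, i = 0.
Intersections between consecutive envelope lines give the roots: for adjacent envelope indices i < j the intersection is x = (a_i − a_j) / (j − i). Reading off the sorted break points: {-6, -4, 4, 8}.
Verification: at each break x_0, at least two indices attain the minimum of min_i(a_i + i · x_0).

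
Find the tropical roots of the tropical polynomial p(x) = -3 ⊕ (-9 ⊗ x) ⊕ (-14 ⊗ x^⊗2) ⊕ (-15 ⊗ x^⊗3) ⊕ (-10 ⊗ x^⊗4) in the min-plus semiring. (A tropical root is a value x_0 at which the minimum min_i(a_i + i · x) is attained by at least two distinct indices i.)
Roots: {-5, 1, 5, 6}

Each tropical root is a break point of the lower envelope of the lines y = a_i + i · x (there are 5 lines, with slopes 0, 1, ..., 4). Only the lines that attain the minimum somewhere contribute to roots; other lines are dominated. Here the surviving (envelope) indices are i = 4, i = 3, i = 2, i = 1, i = 0.
Intersections between consecutive envelope lines give the roots: for adjacent envelope indices i < j the intersection is x = (a_i − a_j) / (j − i). Reading off the sorted break points: {-5, 1, 5, 6}.
Verification: at each break x_0, at least two indices attain the minimum of min_i(a_i + i · x_0).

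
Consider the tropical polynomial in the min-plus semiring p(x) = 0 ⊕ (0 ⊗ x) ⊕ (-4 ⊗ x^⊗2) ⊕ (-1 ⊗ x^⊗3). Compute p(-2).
p(-2) = -8

A tropical monomial a ⊗ x^⊗i evaluates to a + i · x. Evaluating each term at x = -2:
  Term 0 contributes 0 + 0 · -2 = 0
  Term 1 contributes 0 + 1 · -2 = -2
  Term 2 contributes -4 + 2 · -2 = -8
  Term 3 contributes -1 + 3 · -2 = -7
p(-2) = ⊕ of these = min[0, -2, -8, -7] = -8.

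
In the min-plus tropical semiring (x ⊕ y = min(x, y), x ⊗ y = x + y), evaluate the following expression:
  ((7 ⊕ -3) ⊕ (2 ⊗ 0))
((7 ⊕ -3) ⊕ (2 ⊗ 0)) = -3

Expand innermost to outermost. Recall ⊕ takes the minimum of its arguments and ⊗ takes their sum. Working out the expression ((7 ⊕ -3) ⊕ (2 ⊗ 0)) gives -3.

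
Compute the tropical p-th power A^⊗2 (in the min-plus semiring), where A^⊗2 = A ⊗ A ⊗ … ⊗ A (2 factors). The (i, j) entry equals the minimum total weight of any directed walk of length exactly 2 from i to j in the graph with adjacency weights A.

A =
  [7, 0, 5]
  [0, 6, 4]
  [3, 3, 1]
A^⊗2 =
  [0, 6, 4]
  [6, 0, 5]
  [3, 3, 2]

Each entry (A^⊗2)_ij equals the minimum over all length-2 walks i = v_0 → v_1 → … → v_2 = j of Σ_t A[v_t][v_{t+1}]. For example, for (i, j) = (0, 2) we minimise over 3 possible intermediate vertex sequences; the minimum is 4, attained along the walk 0 → 1 → 2.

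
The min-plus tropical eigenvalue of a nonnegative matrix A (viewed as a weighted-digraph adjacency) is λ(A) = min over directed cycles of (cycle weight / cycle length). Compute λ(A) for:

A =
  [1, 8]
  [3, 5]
λ(A) = 1

Enumerate directed cycles and compute their means (weight / length). Sample:
  cycle 0 → 0: weight = 1, length = 1, mean = 1/1 ≈ 1.000
  cycle 1 → 1: weight = 5, length = 1, mean = 5/1 ≈ 5.000
  cycle 0 → 1 → 0: weight = 11, length = 2, mean = 11/2 ≈ 5.500
  cycle 1 → 0 → 1: weight = 11, length = 2, mean = 11/2 ≈ 5.500
Minimum mean = 1.000, attained e.g. along the cycle 0 → 0 with weight 1 and length 1. So λ(A) = 1/1 = 1.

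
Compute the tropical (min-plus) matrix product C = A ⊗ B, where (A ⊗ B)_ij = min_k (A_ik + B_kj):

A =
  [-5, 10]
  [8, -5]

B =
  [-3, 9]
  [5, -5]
A ⊗ B =
  [-8, 4]
  [0, -10]

Apply the min-plus product entry-by-entry:
  C[0][0] = min over k of (A[0][0] + B[0][0] = -5 + -3 = -8, A[0][1] + B[1][0] = 10 + 5 = 15) = -8 (attained at k = 0)
  C[0][1] = min over k of (A[0][0] + B[0][1] = -5 + 9 = 4, A[0][1] + B[1][1] = 10 + -5 = 5) = 4 (attained at k = 0)
  C[1][0] = min over k of (A[1][0] + B[0][0] = 8 + -3 = 5, A[1][1] + B[1][0] = -5 + 5 = 0) = 0 (attained at k = 1)
  C[1][1] = min over k of (A[1][0] + B[0][1] = 8 + 9 = 17, A[1][1] + B[1][1] = -5 + -5 = -10) = -10 (attained at k = 1)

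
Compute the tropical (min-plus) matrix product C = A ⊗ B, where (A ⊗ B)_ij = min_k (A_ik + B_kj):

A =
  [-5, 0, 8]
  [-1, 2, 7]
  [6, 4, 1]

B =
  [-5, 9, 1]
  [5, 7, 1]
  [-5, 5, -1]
A ⊗ B =
  [-10, 4, -4]
  [-6, 8, 0]
  [-4, 6, 0]

Apply the min-plus product entry-by-entry:
  C[0][0] = min over k of (A[0][0] + B[0][0] = -5 + -5 = -10, A[0][1] + B[1][0] = 0 + 5 = 5, A[0][2] + B[2][0] = 8 + -5 = 3) = -10 (attained at k = 0)
  C[0][1] = min over k of (A[0][0] + B[0][1] = -5 + 9 = 4, A[0][1] + B[1][1] = 0 + 7 = 7, A[0][2] + B[2][1] = 8 + 5 = 13) = 4 (attained at k = 0)
  C[0][2] = min over k of (A[0][0] + B[0][2] = -5 + 1 = -4, A[0][1] + B[1][2] = 0 + 1 = 1, A[0][2] + B[2][2] = 8 + -1 = 7) = -4 (attained at k = 0)
  C[1][0] = min over k of (A[1][0] + B[0][0] = -1 + -5 = -6, A[1][1] + B[1][0] = 2 + 5 = 7, A[1][2] + B[2][0] = 7 + -5 = 2) = -6 (attained at k = 0)
  C[1][1] = min over k of (A[1][0] + B[0][1] = -1 + 9 = 8, A[1][1] + B[1][1] = 2 + 7 = 9, A[1][2] + B[2][1] = 7 + 5 = 12) = 8 (attained at k = 0)
  C[1][2] = min over k of (A[1][0] + B[0][2] = -1 + 1 = 0, A[1][1] + B[1][2] = 2 + 1 = 3, A[1][2] + B[2][2] = 7 + -1 = 6) = 0 (attained at k = 0)
  C[2][0] = min over k of (A[2][0] + B[0][0] = 6 + -5 = 1, A[2][1] + B[1][0] = 4 + 5 = 9, A[2][2] + B[2][0] = 1 + -5 = -4) = -4 (attained at k = 2)
  C[2][1] = min over k of (A[2][0] + B[0][1] = 6 + 9 = 15, A[2][1] + B[1][1] = 4 + 7 = 11, A[2][2] + B[2][1] = 1 + 5 = 6) = 6 (attained at k = 2)
  C[2][2] = min over k of (A[2][0] + B[0][2] = 6 + 1 = 7, A[2][1] + B[1][2] = 4 + 1 = 5, A[2][2] + B[2][2] = 1 + -1 = 0) = 0 (attained at k = 2)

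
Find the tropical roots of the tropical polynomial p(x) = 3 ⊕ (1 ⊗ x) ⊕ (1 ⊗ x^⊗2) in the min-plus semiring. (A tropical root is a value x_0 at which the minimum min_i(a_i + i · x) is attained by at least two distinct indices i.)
Roots: {0, 2}

Each tropical root is a break point of the lower envelope of the lines y = a_i + i · x (there are 3 lines, with slopes 0, 1, ..., 2). Only the lines that attain the minimum somewhere contribute to roots; other lines are dominated. Here the surviving (envelope) indices are i = 2, i = 1, i = 0.
Intersections between consecutive envelope lines give the roots: for adjacent envelope indices i < j the intersection is x = (a_i − a_j) / (j − i). Reading off the sorted break points: {0, 2}.
Verification: at each break x_0, at least two indices attain the minimum of min_i(a_i + i · x_0).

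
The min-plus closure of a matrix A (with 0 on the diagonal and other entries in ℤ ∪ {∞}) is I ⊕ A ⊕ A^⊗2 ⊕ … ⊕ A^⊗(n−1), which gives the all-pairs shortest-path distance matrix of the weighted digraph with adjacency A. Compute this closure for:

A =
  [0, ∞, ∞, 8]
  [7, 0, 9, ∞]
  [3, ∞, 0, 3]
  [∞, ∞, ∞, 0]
Closure =
  [0, ∞, ∞, 8]
  [7, 0, 9, 12]
  [3, ∞, 0, 3]
  [∞, ∞, ∞, 0]

This is the Floyd-Warshall all-pairs shortest-path computation. For each intermediate vertex k = 0, 1, …, 3, update dist[i][j] ← min(dist[i][j], dist[i][k] + dist[k][j]). The final matrix gives, for each (i, j), the minimum total weight of any directed path from i to j (possibly empty when i = j).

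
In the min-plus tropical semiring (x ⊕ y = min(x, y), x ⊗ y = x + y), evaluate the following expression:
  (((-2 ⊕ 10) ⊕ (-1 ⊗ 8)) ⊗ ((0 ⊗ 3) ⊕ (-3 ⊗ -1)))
(((-2 ⊕ 10) ⊕ (-1 ⊗ 8)) ⊗ ((0 ⊗ 3) ⊕ (-3 ⊗ -1))) = -6

Expand innermost to outermost. Recall ⊕ takes the minimum of its arguments and ⊗ takes their sum. Working out the expression (((-2 ⊕ 10) ⊕ (-1 ⊗ 8)) ⊗ ((0 ⊗ 3) ⊕ (-3 ⊗ -1))) gives -6.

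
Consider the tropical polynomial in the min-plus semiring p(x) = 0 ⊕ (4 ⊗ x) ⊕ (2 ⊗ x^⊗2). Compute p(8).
p(8) = 0

A tropical monomial a ⊗ x^⊗i evaluates to a + i · x. Evaluating each term at x = 8:
  Term 0 contributes 0 + 0 · 8 = 0
  Term 1 contributes 4 + 1 · 8 = 12
  Term 2 contributes 2 + 2 · 8 = 18
p(8) = ⊕ of these = min[0, 12, 18] = 0.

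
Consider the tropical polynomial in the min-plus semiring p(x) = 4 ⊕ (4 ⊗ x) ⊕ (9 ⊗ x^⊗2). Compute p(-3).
p(-3) = 1

A tropical monomial a ⊗ x^⊗i evaluates to a + i · x. Evaluating each term at x = -3:
  Term 0 contributes 4 + 0 · -3 = 4
  Term 1 contributes 4 + 1 · -3 = 1
  Term 2 contributes 9 + 2 · -3 = 3
p(-3) = ⊕ of these = min[4, 1, 3] = 1.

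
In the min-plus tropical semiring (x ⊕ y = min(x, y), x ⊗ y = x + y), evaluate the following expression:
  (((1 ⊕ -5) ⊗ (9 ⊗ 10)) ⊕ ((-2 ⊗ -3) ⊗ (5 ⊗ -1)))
(((1 ⊕ -5) ⊗ (9 ⊗ 10)) ⊕ ((-2 ⊗ -3) ⊗ (5 ⊗ -1))) = -1

Expand innermost to outermost. Recall ⊕ takes the minimum of its arguments and ⊗ takes their sum. Working out the expression (((1 ⊕ -5) ⊗ (9 ⊗ 10)) ⊕ ((-2 ⊗ -3) ⊗ (5 ⊗ -1))) gives -1.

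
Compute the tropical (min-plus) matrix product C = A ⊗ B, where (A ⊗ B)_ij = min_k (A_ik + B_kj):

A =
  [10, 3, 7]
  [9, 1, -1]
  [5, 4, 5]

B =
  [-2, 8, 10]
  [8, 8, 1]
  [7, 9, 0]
A ⊗ B =
  [8, 11, 4]
  [6, 8, -1]
  [3, 12, 5]

Apply the min-plus product entry-by-entry:
  C[0][0] = min over k of (A[0][0] + B[0][0] = 10 + -2 = 8, A[0][1] + B[1][0] = 3 + 8 = 11, A[0][2] + B[2][0] = 7 + 7 = 14) = 8 (attained at k = 0)
  C[0][1] = min over k of (A[0][0] + B[0][1] = 10 + 8 = 18, A[0][1] + B[1][1] = 3 + 8 = 11, A[0][2] + B[2][1] = 7 + 9 = 16) = 11 (attained at k = 1)
  C[0][2] = min over k of (A[0][0] + B[0][2] = 10 + 10 = 20, A[0][1] + B[1][2] = 3 + 1 = 4, A[0][2] + B[2][2] = 7 + 0 = 7) = 4 (attained at k = 1)
  C[1][0] = min over k of (A[1][0] + B[0][0] = 9 + -2 = 7, A[1][1] + B[1][0] = 1 + 8 = 9, A[1][2] + B[2][0] = -1 + 7 = 6) = 6 (attained at k = 2)
  C[1][1] = min over k of (A[1][0] + B[0][1] = 9 + 8 = 17, A[1][1] + B[1][1] = 1 + 8 = 9, A[1][2] + B[2][1] = -1 + 9 = 8) = 8 (attained at k = 2)
  C[1][2] = min over k of (A[1][0] + B[0][2] = 9 + 10 = 19, A[1][1] + B[1][2] = 1 + 1 = 2, A[1][2] + B[2][2] = -1 + 0 = -1) = -1 (attained at k = 2)
  C[2][0] = min over k of (A[2][0] + B[0][0] = 5 + -2 = 3, A[2][1] + B[1][0] = 4 + 8 = 12, A[2][2] + B[2][0] = 5 + 7 = 12) = 3 (attained at k = 0)
  C[2][1] = min over k of (A[2][0] + B[0][1] = 5 + 8 = 13, A[2][1] + B[1][1] = 4 + 8 = 12, A[2][2] + B[2][1] = 5 + 9 = 14) = 12 (attained at k = 1)
  C[2][2] = min over k of (A[2][0] + B[0][2] = 5 + 10 = 15, A[2][1] + B[1][2] = 4 + 1 = 5, A[2][2] + B[2][2] = 5 + 0 = 5) = 5 (attained at k = 1)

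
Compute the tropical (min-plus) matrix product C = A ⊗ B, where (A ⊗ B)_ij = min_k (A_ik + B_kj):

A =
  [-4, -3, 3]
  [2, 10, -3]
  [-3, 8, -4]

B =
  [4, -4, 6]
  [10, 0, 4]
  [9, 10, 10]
A ⊗ B =
  [0, -8, 1]
  [6, -2, 7]
  [1, -7, 3]

Apply the min-plus product entry-by-entry:
  C[0][0] = min over k of (A[0][0] + B[0][0] = -4 + 4 = 0, A[0][1] + B[1][0] = -3 + 10 = 7, A[0][2] + B[2][0] = 3 + 9 = 12) = 0 (attained at k = 0)
  C[0][1] = min over k of (A[0][0] + B[0][1] = -4 + -4 = -8, A[0][1] + B[1][1] = -3 + 0 = -3, A[0][2] + B[2][1] = 3 + 10 = 13) = -8 (attained at k = 0)
  C[0][2] = min over k of (A[0][0] + B[0][2] = -4 + 6 = 2, A[0][1] + B[1][2] = -3 + 4 = 1, A[0][2] + B[2][2] = 3 + 10 = 13) = 1 (attained at k = 1)
  C[1][0] = min over k of (A[1][0] + B[0][0] = 2 + 4 = 6, A[1][1] + B[1][0] = 10 + 10 = 20, A[1][2] + B[2][0] = -3 + 9 = 6) = 6 (attained at k = 0)
  C[1][1] = min over k of (A[1][0] + B[0][1] = 2 + -4 = -2, A[1][1] + B[1][1] = 10 + 0 = 10, A[1][2] + B[2][1] = -3 + 10 = 7) = -2 (attained at k = 0)
  C[1][2] = min over k of (A[1][0] + B[0][2] = 2 + 6 = 8, A[1][1] + B[1][2] = 10 + 4 = 14, A[1][2] + B[2][2] = -3 + 10 = 7) = 7 (attained at k = 2)
  C[2][0] = min over k of (A[2][0] + B[0][0] = -3 + 4 = 1, A[2][1] + B[1][0] = 8 + 10 = 18, A[2][2] + B[2][0] = -4 + 9 = 5) = 1 (attained at k = 0)
  C[2][1] = min over k of (A[2][0] + B[0][1] = -3 + -4 = -7, A[2][1] + B[1][1] = 8 + 0 = 8, A[2][2] + B[2][1] = -4 + 10 = 6) = -7 (attained at k = 0)
  C[2][2] = min over k of (A[2][0] + B[0][2] = -3 + 6 = 3, A[2][1] + B[1][2] = 8 + 4 = 12, A[2][2] + B[2][2] = -4 + 10 = 6) = 3 (attained at k = 0)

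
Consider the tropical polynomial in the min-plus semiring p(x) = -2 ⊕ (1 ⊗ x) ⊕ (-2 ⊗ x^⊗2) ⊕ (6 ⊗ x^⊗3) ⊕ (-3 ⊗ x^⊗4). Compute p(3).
p(3) = -2

A tropical monomial a ⊗ x^⊗i evaluates to a + i · x. Evaluating each term at x = 3:
  Term 0 contributes -2 + 0 · 3 = -2
  Term 1 contributes 1 + 1 · 3 = 4
  Term 2 contributes -2 + 2 · 3 = 4
  Term 3 contributes 6 + 3 · 3 = 15
  Term 4 contributes -3 + 4 · 3 = 9
p(3) = ⊕ of these = min[-2, 4, 4, 15, 9] = -2.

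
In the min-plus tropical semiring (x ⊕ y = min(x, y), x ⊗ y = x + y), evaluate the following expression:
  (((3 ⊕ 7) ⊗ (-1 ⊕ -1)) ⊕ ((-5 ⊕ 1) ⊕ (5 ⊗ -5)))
(((3 ⊕ 7) ⊗ (-1 ⊕ -1)) ⊕ ((-5 ⊕ 1) ⊕ (5 ⊗ -5))) = -5

Expand innermost to outermost. Recall ⊕ takes the minimum of its arguments and ⊗ takes their sum. Working out the expression (((3 ⊕ 7) ⊗ (-1 ⊕ -1)) ⊕ ((-5 ⊕ 1) ⊕ (5 ⊗ -5))) gives -5.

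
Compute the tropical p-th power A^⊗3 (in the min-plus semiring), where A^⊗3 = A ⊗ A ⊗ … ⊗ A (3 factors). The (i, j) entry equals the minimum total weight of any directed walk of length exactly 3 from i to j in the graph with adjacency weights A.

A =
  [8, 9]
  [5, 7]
A^⊗3 =
  [21, 23]
  [19, 21]

Each entry (A^⊗3)_ij equals the minimum over all length-3 walks i = v_0 → v_1 → … → v_3 = j of Σ_t A[v_t][v_{t+1}]. For example, for (i, j) = (0, 1) we minimise over 4 possible intermediate vertex sequences; the minimum is 23, attained along the walk 0 → 1 → 0 → 1.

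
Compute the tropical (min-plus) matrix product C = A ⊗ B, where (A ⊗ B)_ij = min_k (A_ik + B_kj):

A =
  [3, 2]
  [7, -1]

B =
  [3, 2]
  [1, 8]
A ⊗ B =
  [3, 5]
  [0, 7]

Apply the min-plus product entry-by-entry:
  C[0][0] = min over k of (A[0][0] + B[0][0] = 3 + 3 = 6, A[0][1] + B[1][0] = 2 + 1 = 3) = 3 (attained at k = 1)
  C[0][1] = min over k of (A[0][0] + B[0][1] = 3 + 2 = 5, A[0][1] + B[1][1] = 2 + 8 = 10) = 5 (attained at k = 0)
  C[1][0] = min over k of (A[1][0] + B[0][0] = 7 + 3 = 10, A[1][1] + B[1][0] = -1 + 1 = 0) = 0 (attained at k = 1)
  C[1][1] = min over k of (A[1][0] + B[0][1] = 7 + 2 = 9, A[1][1] + B[1][1] = -1 + 8 = 7) = 7 (attained at k = 1)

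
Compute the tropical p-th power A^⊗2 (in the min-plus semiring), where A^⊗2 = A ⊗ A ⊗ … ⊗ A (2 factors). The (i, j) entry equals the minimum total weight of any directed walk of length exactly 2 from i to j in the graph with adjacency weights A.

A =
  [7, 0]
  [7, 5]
A^⊗2 =
  [7, 5]
  [12, 7]

Each entry (A^⊗2)_ij equals the minimum over all length-2 walks i = v_0 → v_1 → … → v_2 = j of Σ_t A[v_t][v_{t+1}]. For example, for (i, j) = (0, 1) we minimise over 2 possible intermediate vertex sequences; the minimum is 5, attained along the walk 0 → 1 → 1.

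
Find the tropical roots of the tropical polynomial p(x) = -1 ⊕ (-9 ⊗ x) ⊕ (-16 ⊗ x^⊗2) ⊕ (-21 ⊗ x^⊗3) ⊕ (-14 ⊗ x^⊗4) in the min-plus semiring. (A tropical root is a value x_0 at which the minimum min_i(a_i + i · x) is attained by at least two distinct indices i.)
Roots: {-7, 5, 7, 8}

Each tropical root is a break point of the lower envelope of the lines y = a_i + i · x (there are 5 lines, with slopes 0, 1, ..., 4). Only the lines that attain the minimum somewhere contribute to roots; other lines are dominated. Here the surviving (envelope) indices are i = 4, i = 3, i = 2, i = 1, i = 0.
Intersections between consecutive envelope lines give the roots: for adjacent envelope indices i < j the intersection is x = (a_i − a_j) / (j − i). Reading off the sorted break points: {-7, 5, 7, 8}.
Verification: at each break x_0, at least two indices attain the minimum of min_i(a_i + i · x_0).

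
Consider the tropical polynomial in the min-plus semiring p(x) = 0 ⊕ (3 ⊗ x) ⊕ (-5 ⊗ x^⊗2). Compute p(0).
p(0) = -5

A tropical monomial a ⊗ x^⊗i evaluates to a + i · x. Evaluating each term at x = 0:
  Term 0 contributes 0 + 0 · 0 = 0
  Term 1 contributes 3 + 1 · 0 = 3
  Term 2 contributes -5 + 2 · 0 = -5
p(0) = ⊕ of these = min[0, 3, -5] = -5.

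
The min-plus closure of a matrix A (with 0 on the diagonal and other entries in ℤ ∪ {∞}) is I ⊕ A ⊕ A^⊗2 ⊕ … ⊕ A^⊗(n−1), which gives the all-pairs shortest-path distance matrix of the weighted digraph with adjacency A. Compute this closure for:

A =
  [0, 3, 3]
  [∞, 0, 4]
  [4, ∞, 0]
Closure =
  [0, 3, 3]
  [8, 0, 4]
  [4, 7, 0]

This is the Floyd-Warshall all-pairs shortest-path computation. For each intermediate vertex k = 0, 1, …, 2, update dist[i][j] ← min(dist[i][j], dist[i][k] + dist[k][j]). The final matrix gives, for each (i, j), the minimum total weight of any directed path from i to j (possibly empty when i = j).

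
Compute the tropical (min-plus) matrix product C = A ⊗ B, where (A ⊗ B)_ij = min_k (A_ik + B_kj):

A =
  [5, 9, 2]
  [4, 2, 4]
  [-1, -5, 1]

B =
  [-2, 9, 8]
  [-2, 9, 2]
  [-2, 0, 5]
A ⊗ B =
  [0, 2, 7]
  [0, 4, 4]
  [-7, 1, -3]

Apply the min-plus product entry-by-entry:
  C[0][0] = min over k of (A[0][0] + B[0][0] = 5 + -2 = 3, A[0][1] + B[1][0] = 9 + -2 = 7, A[0][2] + B[2][0] = 2 + -2 = 0) = 0 (attained at k = 2)
  C[0][1] = min over k of (A[0][0] + B[0][1] = 5 + 9 = 14, A[0][1] + B[1][1] = 9 + 9 = 18, A[0][2] + B[2][1] = 2 + 0 = 2) = 2 (attained at k = 2)
  C[0][2] = min over k of (A[0][0] + B[0][2] = 5 + 8 = 13, A[0][1] + B[1][2] = 9 + 2 = 11, A[0][2] + B[2][2] = 2 + 5 = 7) = 7 (attained at k = 2)
  C[1][0] = min over k of (A[1][0] + B[0][0] = 4 + -2 = 2, A[1][1] + B[1][0] = 2 + -2 = 0, A[1][2] + B[2][0] = 4 + -2 = 2) = 0 (attained at k = 1)
  C[1][1] = min over k of (A[1][0] + B[0][1] = 4 + 9 = 13, A[1][1] + B[1][1] = 2 + 9 = 11, A[1][2] + B[2][1] = 4 + 0 = 4) = 4 (attained at k = 2)
  C[1][2] = min over k of (A[1][0] + B[0][2] = 4 + 8 = 12, A[1][1] + B[1][2] = 2 + 2 = 4, A[1][2] + B[2][2] = 4 + 5 = 9) = 4 (attained at k = 1)
  C[2][0] = min over k of (A[2][0] + B[0][0] = -1 + -2 = -3, A[2][1] + B[1][0] = -5 + -2 = -7, A[2][2] + B[2][0] = 1 + -2 = -1) = -7 (attained at k = 1)
  C[2][1] = min over k of (A[2][0] + B[0][1] = -1 + 9 = 8, A[2][1] + B[1][1] = -5 + 9 = 4, A[2][2] + B[2][1] = 1 + 0 = 1) = 1 (attained at k = 2)
  C[2][2] = min over k of (A[2][0] + B[0][2] = -1 + 8 = 7, A[2][1] + B[1][2] = -5 + 2 = -3, A[2][2] + B[2][2] = 1 + 5 = 6) = -3 (attained at k = 1)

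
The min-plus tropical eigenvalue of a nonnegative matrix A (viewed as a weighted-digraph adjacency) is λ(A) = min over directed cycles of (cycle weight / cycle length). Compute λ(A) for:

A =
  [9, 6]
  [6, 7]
λ(A) = 6

Enumerate directed cycles and compute their means (weight / length). Sample:
  cycle 0 → 0: weight = 9, length = 1, mean = 9/1 ≈ 9.000
  cycle 1 → 1: weight = 7, length = 1, mean = 7/1 ≈ 7.000
  cycle 0 → 1 → 0: weight = 12, length = 2, mean = 12/2 ≈ 6.000
  cycle 1 → 0 → 1: weight = 12, length = 2, mean = 12/2 ≈ 6.000
Minimum mean = 6.000, attained e.g. along the cycle 0 → 1 → 0 with weight 12 and length 2. So λ(A) = 12/2 = 6.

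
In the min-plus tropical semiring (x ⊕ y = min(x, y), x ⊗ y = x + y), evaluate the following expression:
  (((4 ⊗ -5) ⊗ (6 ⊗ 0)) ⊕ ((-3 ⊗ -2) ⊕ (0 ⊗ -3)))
(((4 ⊗ -5) ⊗ (6 ⊗ 0)) ⊕ ((-3 ⊗ -2) ⊕ (0 ⊗ -3))) = -5

Expand innermost to outermost. Recall ⊕ takes the minimum of its arguments and ⊗ takes their sum. Working out the expression (((4 ⊗ -5) ⊗ (6 ⊗ 0)) ⊕ ((-3 ⊗ -2) ⊕ (0 ⊗ -3))) gives -5.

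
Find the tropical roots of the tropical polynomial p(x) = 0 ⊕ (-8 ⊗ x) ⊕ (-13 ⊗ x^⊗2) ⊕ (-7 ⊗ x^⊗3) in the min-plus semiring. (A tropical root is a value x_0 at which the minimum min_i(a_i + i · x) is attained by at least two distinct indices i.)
Roots: {-6, 5, 8}

Each tropical root is a break point of the lower envelope of the lines y = a_i + i · x (there are 4 lines, with slopes 0, 1, ..., 3). Only the lines that attain the minimum somewhere contribute to roots; other lines are dominated. Here the surviving (envelope) indices are i = 3, i = 2, i = 1, i = 0.
Intersections between consecutive envelope lines give the roots: for adjacent envelope indices i < j the intersection is x = (a_i − a_j) / (j − i). Reading off the sorted break points: {-6, 5, 8}.
Verification: at each break x_0, at least two indices attain the minimum of min_i(a_i + i · x_0).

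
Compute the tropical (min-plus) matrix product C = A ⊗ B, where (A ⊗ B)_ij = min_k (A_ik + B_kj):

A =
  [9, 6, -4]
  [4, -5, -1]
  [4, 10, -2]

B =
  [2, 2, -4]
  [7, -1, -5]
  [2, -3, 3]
A ⊗ B =
  [-2, -7, -1]
  [1, -6, -10]
  [0, -5, 0]

Apply the min-plus product entry-by-entry:
  C[0][0] = min over k of (A[0][0] + B[0][0] = 9 + 2 = 11, A[0][1] + B[1][0] = 6 + 7 = 13, A[0][2] + B[2][0] = -4 + 2 = -2) = -2 (attained at k = 2)
  C[0][1] = min over k of (A[0][0] + B[0][1] = 9 + 2 = 11, A[0][1] + B[1][1] = 6 + -1 = 5, A[0][2] + B[2][1] = -4 + -3 = -7) = -7 (attained at k = 2)
  C[0][2] = min over k of (A[0][0] + B[0][2] = 9 + -4 = 5, A[0][1] + B[1][2] = 6 + -5 = 1, A[0][2] + B[2][2] = -4 + 3 = -1) = -1 (attained at k = 2)
  C[1][0] = min over k of (A[1][0] + B[0][0] = 4 + 2 = 6, A[1][1] + B[1][0] = -5 + 7 = 2, A[1][2] + B[2][0] = -1 + 2 = 1) = 1 (attained at k = 2)
  C[1][1] = min over k of (A[1][0] + B[0][1] = 4 + 2 = 6, A[1][1] + B[1][1] = -5 + -1 = -6, A[1][2] + B[2][1] = -1 + -3 = -4) = -6 (attained at k = 1)
  C[1][2] = min over k of (A[1][0] + B[0][2] = 4 + -4 = 0, A[1][1] + B[1][2] = -5 + -5 = -10, A[1][2] + B[2][2] = -1 + 3 = 2) = -10 (attained at k = 1)
  C[2][0] = min over k of (A[2][0] + B[0][0] = 4 + 2 = 6, A[2][1] + B[1][0] = 10 + 7 = 17, A[2][2] + B[2][0] = -2 + 2 = 0) = 0 (attained at k = 2)
  C[2][1] = min over k of (A[2][0] + B[0][1] = 4 + 2 = 6, A[2][1] + B[1][1] = 10 + -1 = 9, A[2][2] + B[2][1] = -2 + -3 = -5) = -5 (attained at k = 2)
  C[2][2] = min over k of (A[2][0] + B[0][2] = 4 + -4 = 0, A[2][1] + B[1][2] = 10 + -5 = 5, A[2][2] + B[2][2] = -2 + 3 = 1) = 0 (attained at k = 0)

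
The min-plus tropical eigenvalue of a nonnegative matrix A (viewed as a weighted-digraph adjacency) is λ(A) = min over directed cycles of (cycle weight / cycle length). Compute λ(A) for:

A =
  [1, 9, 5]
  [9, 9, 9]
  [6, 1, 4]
λ(A) = 1

Enumerate directed cycles and compute their means (weight / length). Sample:
  cycle 0 → 0: weight = 1, length = 1, mean = 1/1 ≈ 1.000
  cycle 1 → 1: weight = 9, length = 1, mean = 9/1 ≈ 9.000
  cycle 2 → 2: weight = 4, length = 1, mean = 4/1 ≈ 4.000
  cycle 0 → 1 → 0: weight = 18, length = 2, mean = 18/2 ≈ 9.000
  cycle 0 → 2 → 0: weight = 11, length = 2, mean = 11/2 ≈ 5.500
  cycle 1 → 0 → 1: weight = 18, length = 2, mean = 18/2 ≈ 9.000
Minimum mean = 1.000, attained e.g. along the cycle 0 → 0 with weight 1 and length 1. So λ(A) = 1/1 = 1.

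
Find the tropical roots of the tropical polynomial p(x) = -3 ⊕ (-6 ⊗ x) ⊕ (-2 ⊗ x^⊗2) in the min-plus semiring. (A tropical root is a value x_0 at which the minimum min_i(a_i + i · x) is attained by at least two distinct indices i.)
Roots: {-4, 3}

Each tropical root is a break point of the lower envelope of the lines y = a_i + i · x (there are 3 lines, with slopes 0, 1, ..., 2). Only the lines that attain the minimum somewhere contribute to roots; other lines are dominated. Here the surviving (envelope) indices are i = 2, i = 1, i = 0.
Intersections between consecutive envelope lines give the roots: for adjacent envelope indices i < j the intersection is x = (a_i − a_j) / (j − i). Reading off the sorted break points: {-4, 3}.
Verification: at each break x_0, at least two indices attain the minimum of min_i(a_i + i · x_0).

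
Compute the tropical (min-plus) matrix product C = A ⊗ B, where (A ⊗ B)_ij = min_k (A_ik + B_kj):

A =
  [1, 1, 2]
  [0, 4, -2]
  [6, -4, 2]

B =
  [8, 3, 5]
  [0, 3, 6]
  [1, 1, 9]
A ⊗ B =
  [1, 3, 6]
  [-1, -1, 5]
  [-4, -1, 2]

Apply the min-plus product entry-by-entry:
  C[0][0] = min over k of (A[0][0] + B[0][0] = 1 + 8 = 9, A[0][1] + B[1][0] = 1 + 0 = 1, A[0][2] + B[2][0] = 2 + 1 = 3) = 1 (attained at k = 1)
  C[0][1] = min over k of (A[0][0] + B[0][1] = 1 + 3 = 4, A[0][1] + B[1][1] = 1 + 3 = 4, A[0][2] + B[2][1] = 2 + 1 = 3) = 3 (attained at k = 2)
  C[0][2] = min over k of (A[0][0] + B[0][2] = 1 + 5 = 6, A[0][1] + B[1][2] = 1 + 6 = 7, A[0][2] + B[2][2] = 2 + 9 = 11) = 6 (attained at k = 0)
  C[1][0] = min over k of (A[1][0] + B[0][0] = 0 + 8 = 8, A[1][1] + B[1][0] = 4 + 0 = 4, A[1][2] + B[2][0] = -2 + 1 = -1) = -1 (attained at k = 2)
  C[1][1] = min over k of (A[1][0] + B[0][1] = 0 + 3 = 3, A[1][1] + B[1][1] = 4 + 3 = 7, A[1][2] + B[2][1] = -2 + 1 = -1) = -1 (attained at k = 2)
  C[1][2] = min over k of (A[1][0] + B[0][2] = 0 + 5 = 5, A[1][1] + B[1][2] = 4 + 6 = 10, A[1][2] + B[2][2] = -2 + 9 = 7) = 5 (attained at k = 0)
  C[2][0] = min over k of (A[2][0] + B[0][0] = 6 + 8 = 14, A[2][1] + B[1][0] = -4 + 0 = -4, A[2][2] + B[2][0] = 2 + 1 = 3) = -4 (attained at k = 1)
  C[2][1] = min over k of (A[2][0] + B[0][1] = 6 + 3 = 9, A[2][1] + B[1][1] = -4 + 3 = -1, A[2][2] + B[2][1] = 2 + 1 = 3) = -1 (attained at k = 1)
  C[2][2] = min over k of (A[2][0] + B[0][2] = 6 + 5 = 11, A[2][1] + B[1][2] = -4 + 6 = 2, A[2][2] + B[2][2] = 2 + 9 = 11) = 2 (attained at k = 1)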